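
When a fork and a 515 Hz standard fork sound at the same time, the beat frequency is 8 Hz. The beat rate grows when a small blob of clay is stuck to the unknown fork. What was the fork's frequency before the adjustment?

|f − 515| = 8, so the fork was at either 507 Hz or 523 Hz.
Adding mass to a fork lowers its frequency; the adjustment lowers the fork's frequency.
The beat rate rose, so the adjustment moved the fork further from 515 Hz — it was already below the reference.

507 Hz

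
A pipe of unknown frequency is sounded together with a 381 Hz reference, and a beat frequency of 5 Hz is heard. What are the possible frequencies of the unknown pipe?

376 Hz or 386 Hz

|f − 381| = 5, so f = 381 ± 5.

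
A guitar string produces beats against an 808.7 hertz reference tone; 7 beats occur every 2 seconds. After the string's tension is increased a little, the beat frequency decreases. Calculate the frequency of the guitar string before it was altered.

Beat frequency = 7/2 = 3.5 Hz.
|f − 808.7| = 3.5, so the guitar string was at either 805.2 Hz or 812.2 Hz.
Higher tension means higher frequency; the adjustment raises the guitar string's frequency.
The beat rate fell, so the adjustment moved the guitar string toward 808.7 Hz — it must have started below the reference.

805.2 Hz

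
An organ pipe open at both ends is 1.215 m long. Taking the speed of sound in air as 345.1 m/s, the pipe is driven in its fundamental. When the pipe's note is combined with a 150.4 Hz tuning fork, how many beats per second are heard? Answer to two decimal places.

8.38 Hz

Open pipe: f_n = n·v/(2L) = 1·345.1/(2·1.215) = 142.0165 Hz.
f_beat = |142.0165 − 150.4| = 8.38 Hz.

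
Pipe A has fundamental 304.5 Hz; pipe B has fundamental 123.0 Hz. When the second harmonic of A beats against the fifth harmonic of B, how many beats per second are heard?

6.0 Hz

Second harmonic of the first: 2·304.5 = 609.0 Hz.
Fifth harmonic of the second: 5·123.0 = 615.0 Hz.
f_beat = |609.0 − 615.0| = 6.0 Hz.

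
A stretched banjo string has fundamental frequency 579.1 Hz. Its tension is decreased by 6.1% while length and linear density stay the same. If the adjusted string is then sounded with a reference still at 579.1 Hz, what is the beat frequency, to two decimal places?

For a string, f ∝ √T, so the new frequency is 579.1·√0.939 = 561.1596 Hz.
f_beat = |561.1596 − 579.1| = 17.94 Hz.

17.94 Hz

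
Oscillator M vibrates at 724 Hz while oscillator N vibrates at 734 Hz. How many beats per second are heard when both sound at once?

10 Hz

The beat frequency equals the magnitude of the frequency difference.
|724 − 734| = 10 Hz.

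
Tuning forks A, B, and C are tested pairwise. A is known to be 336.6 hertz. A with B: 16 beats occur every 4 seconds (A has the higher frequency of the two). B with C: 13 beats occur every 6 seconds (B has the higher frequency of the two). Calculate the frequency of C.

A–B: Beat frequency = 16/4 = 4 Hz.
B is below A, so f_B = 336.6 − 4 = 332.6 Hz.
B–C: Beat frequency = 13/6 = 2.1667 Hz.
C is below B, so f_C = 332.6 − 2.1667 = 330.4333 Hz.

330.4333 Hz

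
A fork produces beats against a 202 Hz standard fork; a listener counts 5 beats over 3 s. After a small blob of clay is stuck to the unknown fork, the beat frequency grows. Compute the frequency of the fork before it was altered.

200.3333 Hz

Beat frequency = 5/3 = 1.6667 Hz.
|f − 202| = 1.6667, so the fork was at either 200.3333 Hz or 203.6667 Hz.
Adding mass to a fork lowers its frequency; the adjustment lowers the fork's frequency.
The beat rate rose, so the adjustment moved the fork further from 202 Hz — it was already below the reference.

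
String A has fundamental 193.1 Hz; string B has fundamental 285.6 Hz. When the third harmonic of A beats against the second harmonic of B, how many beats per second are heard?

Third harmonic of the first: 3·193.1 = 579.3 Hz.
Second harmonic of the second: 2·285.6 = 571.2 Hz.
f_beat = |579.3 − 571.2| = 8.1 Hz.

8.1 Hz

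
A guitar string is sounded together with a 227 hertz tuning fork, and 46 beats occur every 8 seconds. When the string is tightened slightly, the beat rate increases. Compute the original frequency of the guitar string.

Beat frequency = 46/8 = 5.75 Hz.
|f − 227| = 5.75, so the guitar string was at either 221.25 Hz or 232.75 Hz.
Increasing tension raises a string's frequency; the adjustment raises the guitar string's frequency.
The beat rate rose, so the adjustment moved the guitar string further from 227 Hz — it was already above the reference.

232.75 Hz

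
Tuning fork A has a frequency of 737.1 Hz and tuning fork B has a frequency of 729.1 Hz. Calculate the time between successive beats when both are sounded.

0.125 s

f_beat = |737.1 − 729.1| = 8 Hz.
Beat period T = 1 / f_beat = 1 / 8 s.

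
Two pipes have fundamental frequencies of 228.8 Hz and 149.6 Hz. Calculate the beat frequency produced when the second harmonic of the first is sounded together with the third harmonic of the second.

Second harmonic of the first: 2·228.8 = 457.6 Hz.
Third harmonic of the second: 3·149.6 = 448.8 Hz.
f_beat = |457.6 − 448.8| = 8.8 Hz.

8.8 Hz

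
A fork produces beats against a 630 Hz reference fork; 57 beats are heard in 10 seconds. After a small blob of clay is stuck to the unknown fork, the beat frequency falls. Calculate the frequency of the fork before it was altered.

Beat frequency = 57/10 = 5.7 Hz.
|f − 630| = 5.7, so the fork was at either 624.3 Hz or 635.7 Hz.
Adding mass to a fork lowers its frequency; the adjustment lowers the fork's frequency.
The beat rate fell, so the adjustment moved the fork toward 630 Hz — it must have started above the reference.

635.7 Hz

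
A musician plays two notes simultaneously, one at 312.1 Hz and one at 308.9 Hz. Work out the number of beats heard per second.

f_beat = |f₁ − f₂|.
|312.1 − 308.9| = 3.2 Hz.

3.2 Hz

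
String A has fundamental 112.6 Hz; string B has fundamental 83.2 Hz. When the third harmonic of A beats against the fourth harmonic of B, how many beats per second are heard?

Third harmonic of the first: 3·112.6 = 337.8 Hz.
Fourth harmonic of the second: 4·83.2 = 332.8 Hz.
f_beat = |337.8 − 332.8| = 5.0 Hz.

5.0 Hz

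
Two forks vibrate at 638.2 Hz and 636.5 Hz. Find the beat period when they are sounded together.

0.588 s

f_beat = |638.2 − 636.5| = 1.7 Hz.
Beat period T = 1 / f_beat = 1 / 1.7 s.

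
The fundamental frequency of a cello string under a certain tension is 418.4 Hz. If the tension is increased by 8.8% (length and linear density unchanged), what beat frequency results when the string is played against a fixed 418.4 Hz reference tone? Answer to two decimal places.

For a string, f ∝ √T, so the new frequency is 418.4·√1.088 = 436.4215 Hz.
f_beat = |436.4215 − 418.4| = 18.02 Hz.

18.02 Hz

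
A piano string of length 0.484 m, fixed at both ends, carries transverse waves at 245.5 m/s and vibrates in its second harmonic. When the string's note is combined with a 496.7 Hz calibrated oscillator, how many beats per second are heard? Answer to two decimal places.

10.53 Hz

For a string fixed at both ends, f_n = n·v/(2L) = 2·245.5/(2·0.484) = 507.2314 Hz.
f_beat = |507.2314 − 496.7| = 10.53 Hz.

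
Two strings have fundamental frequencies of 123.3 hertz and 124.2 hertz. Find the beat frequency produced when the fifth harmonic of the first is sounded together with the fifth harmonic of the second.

4.5 Hz

Fifth harmonic of the first: 5·123.3 = 616.5 Hz.
Fifth harmonic of the second: 5·124.2 = 621.0 Hz.
f_beat = |616.5 − 621.0| = 4.5 Hz.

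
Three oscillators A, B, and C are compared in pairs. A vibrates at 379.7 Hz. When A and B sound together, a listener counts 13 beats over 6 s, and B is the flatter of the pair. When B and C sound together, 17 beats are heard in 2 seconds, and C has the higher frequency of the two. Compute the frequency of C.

386.0333 Hz

A–B: Beat frequency = 13/6 = 2.1667 Hz.
B is below A, so f_B = 379.7 − 2.1667 = 377.5333 Hz.
B–C: Beat frequency = 17/2 = 8.5 Hz.
C is above B, so f_C = 377.5333 + 8.5 = 386.0333 Hz.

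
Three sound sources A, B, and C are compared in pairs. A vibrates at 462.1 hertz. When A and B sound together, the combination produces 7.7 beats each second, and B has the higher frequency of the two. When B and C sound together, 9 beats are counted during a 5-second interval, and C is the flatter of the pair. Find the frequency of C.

468 Hz

B is above A, so f_B = 462.1 + 7.7 = 469.8 Hz.
B–C: Beat frequency = 9/5 = 1.8 Hz.
C is below B, so f_C = 469.8 − 1.8 = 468 Hz.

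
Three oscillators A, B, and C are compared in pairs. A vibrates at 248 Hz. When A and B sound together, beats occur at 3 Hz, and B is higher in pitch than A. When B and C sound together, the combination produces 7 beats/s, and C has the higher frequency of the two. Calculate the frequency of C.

B is above A, so f_B = 248 + 3 = 251 Hz.
C is above B, so f_C = 251 + 7 = 258 Hz.

258 Hz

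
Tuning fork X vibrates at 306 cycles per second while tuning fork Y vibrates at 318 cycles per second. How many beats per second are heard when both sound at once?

12 Hz

f_beat = |f₁ − f₂|.
|306 − 318| = 12 Hz.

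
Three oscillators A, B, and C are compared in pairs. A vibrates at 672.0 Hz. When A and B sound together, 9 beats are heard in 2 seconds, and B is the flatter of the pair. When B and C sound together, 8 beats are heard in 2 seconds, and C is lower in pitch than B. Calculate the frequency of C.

A–B: Beat frequency = 9/2 = 4.5 Hz.
B is below A, so f_B = 672.0 − 4.5 = 667.5 Hz.
B–C: Beat frequency = 8/2 = 4 Hz.
C is below B, so f_C = 667.5 − 4 = 663.5 Hz.

663.5 Hz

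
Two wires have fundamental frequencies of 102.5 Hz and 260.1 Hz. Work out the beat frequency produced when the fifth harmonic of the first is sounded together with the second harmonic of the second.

Fifth harmonic of the first: 5·102.5 = 512.5 Hz.
Second harmonic of the second: 2·260.1 = 520.2 Hz.
f_beat = |512.5 − 520.2| = 7.7 Hz.

7.7 Hz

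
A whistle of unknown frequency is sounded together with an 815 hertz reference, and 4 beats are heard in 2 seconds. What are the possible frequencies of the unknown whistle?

813 Hz or 817 Hz

Beat frequency = 4/2 = 2 Hz.
|f − 815| = 2, so f = 815 ± 2.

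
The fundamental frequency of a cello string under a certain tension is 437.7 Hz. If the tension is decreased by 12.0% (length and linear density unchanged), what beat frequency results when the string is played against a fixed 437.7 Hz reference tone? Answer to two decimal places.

For a string, f ∝ √T, so the new frequency is 437.7·√0.880 = 410.5990 Hz.
f_beat = |410.5990 − 437.7| = 27.10 Hz.

27.10 Hz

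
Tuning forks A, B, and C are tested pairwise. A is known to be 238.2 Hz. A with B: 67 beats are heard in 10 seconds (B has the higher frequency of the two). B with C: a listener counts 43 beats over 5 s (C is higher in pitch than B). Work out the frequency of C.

253.5 Hz

A–B: Beat frequency = 67/10 = 6.7 Hz.
B is above A, so f_B = 238.2 + 6.7 = 244.9 Hz.
B–C: Beat frequency = 43/5 = 8.6 Hz.
C is above B, so f_C = 244.9 + 8.6 = 253.5 Hz.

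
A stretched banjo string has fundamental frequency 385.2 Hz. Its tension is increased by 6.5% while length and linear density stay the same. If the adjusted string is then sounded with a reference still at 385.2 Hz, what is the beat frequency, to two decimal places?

For a string, f ∝ √T, so the new frequency is 385.2·√1.065 = 397.5219 Hz.
f_beat = |397.5219 − 385.2| = 12.32 Hz.

12.32 Hz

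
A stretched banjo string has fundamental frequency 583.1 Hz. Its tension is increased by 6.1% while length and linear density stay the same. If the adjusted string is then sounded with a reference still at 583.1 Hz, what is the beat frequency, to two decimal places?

For a string, f ∝ √T, so the new frequency is 583.1·√1.061 = 600.6213 Hz.
f_beat = |600.6213 − 583.1| = 17.52 Hz.

17.52 Hz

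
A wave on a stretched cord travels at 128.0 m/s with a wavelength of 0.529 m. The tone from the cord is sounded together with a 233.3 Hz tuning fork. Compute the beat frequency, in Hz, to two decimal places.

8.67 Hz

Source frequency f = v/λ = 128.0/0.529 = 241.9660 Hz.
f_beat = |241.9660 − 233.3| = 8.67 Hz.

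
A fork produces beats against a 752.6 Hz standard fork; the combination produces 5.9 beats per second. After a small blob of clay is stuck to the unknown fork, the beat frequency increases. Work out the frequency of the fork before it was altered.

|f − 752.6| = 5.9, so the fork was at either 746.7 Hz or 758.5 Hz.
Adding mass to a fork lowers its frequency; the adjustment lowers the fork's frequency.
The beat rate rose, so the adjustment moved the fork further from 752.6 Hz — it was already below the reference.

746.7 Hz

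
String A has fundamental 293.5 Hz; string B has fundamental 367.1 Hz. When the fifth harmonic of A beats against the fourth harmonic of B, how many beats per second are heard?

0.9 Hz

Fifth harmonic of the first: 5·293.5 = 1467.5 Hz.
Fourth harmonic of the second: 4·367.1 = 1468.4 Hz.
f_beat = |1467.5 − 1468.4| = 0.9 Hz.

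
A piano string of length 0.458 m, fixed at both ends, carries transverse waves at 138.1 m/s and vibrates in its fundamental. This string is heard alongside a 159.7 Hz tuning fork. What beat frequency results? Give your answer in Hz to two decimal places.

8.94 Hz

For a string fixed at both ends, f_n = n·v/(2L) = 1·138.1/(2·0.458) = 150.7642 Hz.
f_beat = |150.7642 − 159.7| = 8.94 Hz.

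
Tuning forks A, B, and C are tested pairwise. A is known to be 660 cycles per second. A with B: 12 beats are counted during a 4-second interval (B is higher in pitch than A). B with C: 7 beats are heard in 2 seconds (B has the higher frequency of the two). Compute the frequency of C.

659.5 Hz

A–B: Beat frequency = 12/4 = 3 Hz.
B is above A, so f_B = 660 + 3 = 663 Hz.
B–C: Beat frequency = 7/2 = 3.5 Hz.
C is below B, so f_C = 663 − 3.5 = 659.5 Hz.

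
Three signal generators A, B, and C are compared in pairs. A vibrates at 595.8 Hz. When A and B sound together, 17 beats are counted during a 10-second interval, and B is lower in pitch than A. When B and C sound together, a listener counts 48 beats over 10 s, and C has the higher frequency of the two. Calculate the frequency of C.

A–B: Beat frequency = 17/10 = 1.7 Hz.
B is below A, so f_B = 595.8 − 1.7 = 594.1 Hz.
B–C: Beat frequency = 48/10 = 4.8 Hz.
C is above B, so f_C = 594.1 + 4.8 = 598.9 Hz.

598.9 Hz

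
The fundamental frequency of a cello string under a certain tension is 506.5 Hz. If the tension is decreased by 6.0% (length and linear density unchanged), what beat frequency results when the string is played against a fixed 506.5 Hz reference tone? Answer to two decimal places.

For a string, f ∝ √T, so the new frequency is 506.5·√0.940 = 491.0700 Hz.
f_beat = |491.0700 − 506.5| = 15.43 Hz.

15.43 Hz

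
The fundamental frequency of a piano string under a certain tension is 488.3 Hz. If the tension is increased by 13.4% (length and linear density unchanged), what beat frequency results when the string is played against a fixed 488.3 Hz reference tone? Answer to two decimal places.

For a string, f ∝ √T, so the new frequency is 488.3·√1.134 = 519.9879 Hz.
f_beat = |519.9879 − 488.3| = 31.69 Hz.

31.69 Hz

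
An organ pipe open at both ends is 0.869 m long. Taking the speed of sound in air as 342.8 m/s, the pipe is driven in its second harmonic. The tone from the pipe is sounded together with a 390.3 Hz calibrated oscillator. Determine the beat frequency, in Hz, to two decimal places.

Open pipe: f_n = n·v/(2L) = 2·342.8/(2·0.869) = 394.4764 Hz.
f_beat = |394.4764 − 390.3| = 4.18 Hz.

4.18 Hz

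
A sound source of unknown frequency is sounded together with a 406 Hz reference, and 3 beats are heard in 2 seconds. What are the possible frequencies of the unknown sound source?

404.5 Hz or 407.5 Hz

Beat frequency = 3/2 = 1.5 Hz.
|f − 406| = 1.5, so f = 406 ± 1.5.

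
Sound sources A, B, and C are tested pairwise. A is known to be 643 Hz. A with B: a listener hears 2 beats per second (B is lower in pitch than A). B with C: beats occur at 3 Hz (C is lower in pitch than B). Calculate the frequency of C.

638 Hz

B is below A, so f_B = 643 − 2 = 641 Hz.
C is below B, so f_C = 641 − 3 = 638 Hz.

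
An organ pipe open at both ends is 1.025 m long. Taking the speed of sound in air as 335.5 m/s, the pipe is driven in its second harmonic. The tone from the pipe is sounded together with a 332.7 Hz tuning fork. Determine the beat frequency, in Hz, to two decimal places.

5.38 Hz

Open pipe: f_n = n·v/(2L) = 2·335.5/(2·1.025) = 327.3171 Hz.
f_beat = |327.3171 − 332.7| = 5.38 Hz.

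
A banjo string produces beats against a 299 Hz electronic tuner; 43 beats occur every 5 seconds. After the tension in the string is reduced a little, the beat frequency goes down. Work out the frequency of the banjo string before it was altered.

Beat frequency = 43/5 = 8.6 Hz.
|f − 299| = 8.6, so the banjo string was at either 290.4 Hz or 307.6 Hz.
Lower tension means lower frequency; the adjustment lowers the banjo string's frequency.
The beat rate fell, so the adjustment moved the banjo string toward 299 Hz — it must have started above the reference.

307.6 Hz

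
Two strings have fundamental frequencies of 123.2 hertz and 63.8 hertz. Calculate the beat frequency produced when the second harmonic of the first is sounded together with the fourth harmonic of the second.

8.8 Hz

Second harmonic of the first: 2·123.2 = 246.4 Hz.
Fourth harmonic of the second: 4·63.8 = 255.2 Hz.
f_beat = |246.4 − 255.2| = 8.8 Hz.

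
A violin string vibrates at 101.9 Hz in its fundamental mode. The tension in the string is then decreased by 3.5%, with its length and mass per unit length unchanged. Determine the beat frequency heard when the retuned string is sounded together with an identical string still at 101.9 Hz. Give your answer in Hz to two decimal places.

1.80 Hz

For a string, f ∝ √T, so the new frequency is 101.9·√0.965 = 100.1009 Hz.
f_beat = |100.1009 − 101.9| = 1.80 Hz.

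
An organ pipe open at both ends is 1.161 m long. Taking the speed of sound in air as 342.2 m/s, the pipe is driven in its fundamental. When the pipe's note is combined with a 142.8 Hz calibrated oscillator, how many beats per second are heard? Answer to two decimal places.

4.57 Hz

Open pipe: f_n = n·v/(2L) = 1·342.2/(2·1.161) = 147.3730 Hz.
f_beat = |147.3730 − 142.8| = 4.57 Hz.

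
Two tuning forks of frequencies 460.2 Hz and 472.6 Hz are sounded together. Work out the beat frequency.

Beats arise from superposition of two nearby frequencies; the beat rate is |f₁ − f₂|.
|460.2 − 472.6| = 12.4 Hz.

12.4 Hz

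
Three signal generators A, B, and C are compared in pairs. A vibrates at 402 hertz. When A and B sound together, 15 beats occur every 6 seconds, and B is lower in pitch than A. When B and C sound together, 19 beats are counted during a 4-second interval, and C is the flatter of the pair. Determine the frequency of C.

A–B: Beat frequency = 15/6 = 2.5 Hz.
B is below A, so f_B = 402 − 2.5 = 399.5 Hz.
B–C: Beat frequency = 19/4 = 4.75 Hz.
C is below B, so f_C = 399.5 − 4.75 = 394.75 Hz.

394.75 Hz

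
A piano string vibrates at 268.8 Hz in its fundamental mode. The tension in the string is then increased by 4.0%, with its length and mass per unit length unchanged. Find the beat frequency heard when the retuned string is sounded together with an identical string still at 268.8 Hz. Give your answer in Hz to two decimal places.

5.32 Hz

For a string, f ∝ √T, so the new frequency is 268.8·√1.040 = 274.1233 Hz.
f_beat = |274.1233 − 268.8| = 5.32 Hz.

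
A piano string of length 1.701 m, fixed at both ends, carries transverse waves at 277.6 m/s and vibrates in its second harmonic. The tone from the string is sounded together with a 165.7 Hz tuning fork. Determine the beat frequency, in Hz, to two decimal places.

For a string fixed at both ends, f_n = n·v/(2L) = 2·277.6/(2·1.701) = 163.1981 Hz.
f_beat = |163.1981 − 165.7| = 2.50 Hz.

2.50 Hz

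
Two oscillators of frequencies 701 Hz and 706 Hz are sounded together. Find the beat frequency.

5 Hz

f_beat = |f₁ − f₂|.
|701 − 706| = 5 Hz.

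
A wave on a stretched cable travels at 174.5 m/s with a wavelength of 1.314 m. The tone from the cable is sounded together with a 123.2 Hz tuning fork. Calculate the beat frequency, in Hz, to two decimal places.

9.60 Hz

Source frequency f = v/λ = 174.5/1.314 = 132.8006 Hz.
f_beat = |132.8006 − 123.2| = 9.60 Hz.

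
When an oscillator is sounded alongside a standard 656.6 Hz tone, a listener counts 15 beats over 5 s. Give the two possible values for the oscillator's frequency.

Beat frequency = 15/5 = 3 Hz.
|f − 656.6| = 3, so f = 656.6 ± 3.

653.6 Hz or 659.6 Hz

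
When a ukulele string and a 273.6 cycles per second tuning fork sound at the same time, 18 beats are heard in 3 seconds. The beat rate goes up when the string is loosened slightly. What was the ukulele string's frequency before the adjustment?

267.6 Hz

Beat frequency = 18/3 = 6 Hz.
|f − 273.6| = 6, so the ukulele string was at either 267.6 Hz or 279.6 Hz.
Reducing tension lowers a string's frequency; the adjustment lowers the ukulele string's frequency.
The beat rate rose, so the adjustment moved the ukulele string further from 273.6 Hz — it was already below the reference.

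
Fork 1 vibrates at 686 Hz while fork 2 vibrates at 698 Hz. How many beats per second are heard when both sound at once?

The beat frequency equals the magnitude of the frequency difference.
|686 − 698| = 12 Hz.

12 Hz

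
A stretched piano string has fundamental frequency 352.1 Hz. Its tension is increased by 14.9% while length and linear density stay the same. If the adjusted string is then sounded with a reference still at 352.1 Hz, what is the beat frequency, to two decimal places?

For a string, f ∝ √T, so the new frequency is 352.1·√1.149 = 377.4210 Hz.
f_beat = |377.4210 − 352.1| = 25.32 Hz.

25.32 Hz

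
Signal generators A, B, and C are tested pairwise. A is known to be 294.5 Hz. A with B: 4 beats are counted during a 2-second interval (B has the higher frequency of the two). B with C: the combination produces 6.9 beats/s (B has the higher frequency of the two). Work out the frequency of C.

A–B: Beat frequency = 4/2 = 2 Hz.
B is above A, so f_B = 294.5 + 2 = 296.5 Hz.
C is below B, so f_C = 296.5 − 6.9 = 289.6 Hz.

289.6 Hz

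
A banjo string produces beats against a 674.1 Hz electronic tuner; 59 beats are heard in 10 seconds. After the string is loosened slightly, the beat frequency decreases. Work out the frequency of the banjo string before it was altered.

680 Hz

Beat frequency = 59/10 = 5.9 Hz.
|f − 674.1| = 5.9, so the banjo string was at either 668.2 Hz or 680 Hz.
Reducing tension lowers a string's frequency; the adjustment lowers the banjo string's frequency.
The beat rate fell, so the adjustment moved the banjo string toward 674.1 Hz — it must have started above the reference.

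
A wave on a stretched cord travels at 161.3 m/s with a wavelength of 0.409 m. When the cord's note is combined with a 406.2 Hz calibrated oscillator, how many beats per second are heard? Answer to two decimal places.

11.82 Hz

Source frequency f = v/λ = 161.3/0.409 = 394.3765 Hz.
f_beat = |394.3765 − 406.2| = 11.82 Hz.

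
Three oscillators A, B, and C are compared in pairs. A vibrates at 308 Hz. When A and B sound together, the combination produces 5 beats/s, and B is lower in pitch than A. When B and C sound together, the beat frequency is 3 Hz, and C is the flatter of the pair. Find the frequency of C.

B is below A, so f_B = 308 − 5 = 303 Hz.
C is below B, so f_C = 303 − 3 = 300 Hz.

300 Hz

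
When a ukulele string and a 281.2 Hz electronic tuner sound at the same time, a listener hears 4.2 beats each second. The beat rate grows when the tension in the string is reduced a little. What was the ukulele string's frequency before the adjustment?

277 Hz

|f − 281.2| = 4.2, so the ukulele string was at either 277 Hz or 285.4 Hz.
Lower tension means lower frequency; the adjustment lowers the ukulele string's frequency.
The beat rate rose, so the adjustment moved the ukulele string further from 281.2 Hz — it was already below the reference.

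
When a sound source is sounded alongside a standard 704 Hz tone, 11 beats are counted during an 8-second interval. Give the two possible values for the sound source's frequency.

702.625 Hz or 705.375 Hz

Beat frequency = 11/8 = 1.375 Hz.
|f − 704| = 1.375, so f = 704 ± 1.375.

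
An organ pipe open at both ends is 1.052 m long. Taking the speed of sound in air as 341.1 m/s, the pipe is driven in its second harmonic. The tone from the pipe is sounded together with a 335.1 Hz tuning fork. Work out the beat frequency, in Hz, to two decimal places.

10.86 Hz

Open pipe: f_n = n·v/(2L) = 2·341.1/(2·1.052) = 324.2395 Hz.
f_beat = |324.2395 − 335.1| = 10.86 Hz.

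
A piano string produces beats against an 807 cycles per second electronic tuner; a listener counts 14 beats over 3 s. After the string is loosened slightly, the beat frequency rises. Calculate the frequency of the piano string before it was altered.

Beat frequency = 14/3 = 4.6667 Hz.
|f − 807| = 4.6667, so the piano string was at either 802.3333 Hz or 811.6667 Hz.
Reducing tension lowers a string's frequency; the adjustment lowers the piano string's frequency.
The beat rate rose, so the adjustment moved the piano string further from 807 Hz — it was already below the reference.

802.3333 Hz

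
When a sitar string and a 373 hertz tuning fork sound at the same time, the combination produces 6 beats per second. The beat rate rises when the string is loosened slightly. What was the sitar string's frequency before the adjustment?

|f − 373| = 6, so the sitar string was at either 367 Hz or 379 Hz.
Reducing tension lowers a string's frequency; the adjustment lowers the sitar string's frequency.
The beat rate rose, so the adjustment moved the sitar string further from 373 Hz — it was already below the reference.

367 Hz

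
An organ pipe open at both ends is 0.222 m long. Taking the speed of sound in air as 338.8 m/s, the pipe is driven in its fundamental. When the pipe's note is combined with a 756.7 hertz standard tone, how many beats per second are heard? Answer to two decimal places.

6.36 Hz

Open pipe: f_n = n·v/(2L) = 1·338.8/(2·0.222) = 763.0631 Hz.
f_beat = |763.0631 − 756.7| = 6.36 Hz.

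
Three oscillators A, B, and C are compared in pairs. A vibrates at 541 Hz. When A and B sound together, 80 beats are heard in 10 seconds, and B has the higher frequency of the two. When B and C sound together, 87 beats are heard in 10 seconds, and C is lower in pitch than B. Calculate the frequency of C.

540.3 Hz

A–B: Beat frequency = 80/10 = 8 Hz.
B is above A, so f_B = 541 + 8 = 549 Hz.
B–C: Beat frequency = 87/10 = 8.7 Hz.
C is below B, so f_C = 549 − 8.7 = 540.3 Hz.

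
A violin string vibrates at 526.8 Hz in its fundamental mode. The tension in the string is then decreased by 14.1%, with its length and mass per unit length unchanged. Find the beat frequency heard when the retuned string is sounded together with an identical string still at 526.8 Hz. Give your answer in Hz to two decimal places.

For a string, f ∝ √T, so the new frequency is 526.8·√0.859 = 488.2501 Hz.
f_beat = |488.2501 − 526.8| = 38.55 Hz.

38.55 Hz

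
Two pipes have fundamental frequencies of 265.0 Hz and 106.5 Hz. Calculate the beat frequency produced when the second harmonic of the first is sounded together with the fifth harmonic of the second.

Second harmonic of the first: 2·265.0 = 530.0 Hz.
Fifth harmonic of the second: 5·106.5 = 532.5 Hz.
f_beat = |530.0 − 532.5| = 2.5 Hz.

2.5 Hz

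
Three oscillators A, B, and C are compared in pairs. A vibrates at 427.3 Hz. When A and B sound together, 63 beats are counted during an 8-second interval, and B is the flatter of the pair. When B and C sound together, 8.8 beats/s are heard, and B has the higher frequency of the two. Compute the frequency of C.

410.625 Hz

A–B: Beat frequency = 63/8 = 7.875 Hz.
B is below A, so f_B = 427.3 − 7.875 = 419.425 Hz.
C is below B, so f_C = 419.425 − 8.8 = 410.625 Hz.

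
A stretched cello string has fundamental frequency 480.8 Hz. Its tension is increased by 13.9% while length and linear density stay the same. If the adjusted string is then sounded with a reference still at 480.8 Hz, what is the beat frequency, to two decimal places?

32.33 Hz

For a string, f ∝ √T, so the new frequency is 480.8·√1.139 = 513.1287 Hz.
f_beat = |513.1287 − 480.8| = 32.33 Hz.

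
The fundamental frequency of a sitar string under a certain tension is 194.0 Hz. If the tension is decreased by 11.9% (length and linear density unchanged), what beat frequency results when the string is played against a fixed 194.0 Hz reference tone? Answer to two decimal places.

11.91 Hz

For a string, f ∝ √T, so the new frequency is 194.0·√0.881 = 182.0915 Hz.
f_beat = |182.0915 − 194.0| = 11.91 Hz.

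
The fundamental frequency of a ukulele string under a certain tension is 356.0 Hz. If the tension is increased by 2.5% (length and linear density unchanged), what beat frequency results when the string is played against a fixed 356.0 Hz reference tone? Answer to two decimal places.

4.42 Hz

For a string, f ∝ √T, so the new frequency is 356.0·√1.025 = 360.4225 Hz.
f_beat = |360.4225 − 356.0| = 4.42 Hz.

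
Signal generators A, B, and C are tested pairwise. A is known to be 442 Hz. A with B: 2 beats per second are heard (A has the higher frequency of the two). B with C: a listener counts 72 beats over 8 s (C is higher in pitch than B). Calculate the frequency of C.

B is below A, so f_B = 442 − 2 = 440 Hz.
B–C: Beat frequency = 72/8 = 9 Hz.
C is above B, so f_C = 440 + 9 = 449 Hz.

449 Hz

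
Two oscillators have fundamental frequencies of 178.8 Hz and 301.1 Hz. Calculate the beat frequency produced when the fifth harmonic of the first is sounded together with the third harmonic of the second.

Fifth harmonic of the first: 5·178.8 = 894.0 Hz.
Third harmonic of the second: 3·301.1 = 903.3 Hz.
f_beat = |894.0 − 903.3| = 9.3 Hz.

9.3 Hz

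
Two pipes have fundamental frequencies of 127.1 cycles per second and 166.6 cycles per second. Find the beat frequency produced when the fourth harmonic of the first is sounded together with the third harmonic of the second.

Fourth harmonic of the first: 4·127.1 = 508.4 Hz.
Third harmonic of the second: 3·166.6 = 499.8 Hz.
f_beat = |508.4 − 499.8| = 8.6 Hz.

8.6 Hz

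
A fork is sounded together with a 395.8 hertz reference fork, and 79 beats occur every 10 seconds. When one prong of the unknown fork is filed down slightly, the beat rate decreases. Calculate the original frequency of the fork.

387.9 Hz

Beat frequency = 79/10 = 7.9 Hz.
|f − 395.8| = 7.9, so the fork was at either 387.9 Hz or 403.7 Hz.
Filing a prong removes mass and raises the fork's frequency; the adjustment raises the fork's frequency.
The beat rate fell, so the adjustment moved the fork toward 395.8 Hz — it must have started below the reference.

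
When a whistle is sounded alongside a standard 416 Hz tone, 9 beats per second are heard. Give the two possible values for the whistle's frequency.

|f − 416| = 9, so f = 416 ± 9.

407 Hz or 425 Hz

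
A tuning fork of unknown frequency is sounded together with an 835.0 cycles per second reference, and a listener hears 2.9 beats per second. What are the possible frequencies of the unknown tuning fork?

|f − 835.0| = 2.9, so f = 835.0 ± 2.9.

832.1 Hz or 837.9 Hz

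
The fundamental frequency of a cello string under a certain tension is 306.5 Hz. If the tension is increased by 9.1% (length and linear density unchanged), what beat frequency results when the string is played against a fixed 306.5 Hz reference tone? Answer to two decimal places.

13.64 Hz

For a string, f ∝ √T, so the new frequency is 306.5·√1.091 = 320.1421 Hz.
f_beat = |320.1421 − 306.5| = 13.64 Hz.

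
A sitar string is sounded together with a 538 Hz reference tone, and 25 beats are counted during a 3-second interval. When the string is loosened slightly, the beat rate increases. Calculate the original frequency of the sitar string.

Beat frequency = 25/3 = 8.3333 Hz.
|f − 538| = 8.3333, so the sitar string was at either 529.6667 Hz or 546.3333 Hz.
Reducing tension lowers a string's frequency; the adjustment lowers the sitar string's frequency.
The beat rate rose, so the adjustment moved the sitar string further from 538 Hz — it was already below the reference.

529.6667 Hz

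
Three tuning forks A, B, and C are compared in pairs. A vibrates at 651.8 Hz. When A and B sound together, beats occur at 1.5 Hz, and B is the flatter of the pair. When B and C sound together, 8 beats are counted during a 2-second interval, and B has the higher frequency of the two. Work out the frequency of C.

646.3 Hz

B is below A, so f_B = 651.8 − 1.5 = 650.3 Hz.
B–C: Beat frequency = 8/2 = 4 Hz.
C is below B, so f_C = 650.3 − 4 = 646.3 Hz.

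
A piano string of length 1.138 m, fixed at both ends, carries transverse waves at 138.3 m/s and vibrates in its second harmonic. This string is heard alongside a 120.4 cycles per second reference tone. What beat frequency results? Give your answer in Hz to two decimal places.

For a string fixed at both ends, f_n = n·v/(2L) = 2·138.3/(2·1.138) = 121.5290 Hz.
f_beat = |121.5290 − 120.4| = 1.13 Hz.

1.13 Hz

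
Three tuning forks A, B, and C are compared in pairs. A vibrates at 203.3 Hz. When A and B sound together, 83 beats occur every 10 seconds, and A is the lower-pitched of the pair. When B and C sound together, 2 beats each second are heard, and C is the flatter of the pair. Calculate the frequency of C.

A–B: Beat frequency = 83/10 = 8.3 Hz.
B is above A, so f_B = 203.3 + 8.3 = 211.6 Hz.
C is below B, so f_C = 211.6 − 2 = 209.6 Hz.

209.6 Hz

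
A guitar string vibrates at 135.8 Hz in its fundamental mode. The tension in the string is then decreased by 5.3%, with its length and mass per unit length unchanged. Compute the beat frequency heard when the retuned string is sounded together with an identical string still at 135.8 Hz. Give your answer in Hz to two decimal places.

For a string, f ∝ √T, so the new frequency is 135.8·√0.947 = 132.1523 Hz.
f_beat = |132.1523 − 135.8| = 3.65 Hz.

3.65 Hz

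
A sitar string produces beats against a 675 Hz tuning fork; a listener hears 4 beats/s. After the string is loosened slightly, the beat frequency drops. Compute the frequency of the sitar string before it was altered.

679 Hz

|f − 675| = 4, so the sitar string was at either 671 Hz or 679 Hz.
Reducing tension lowers a string's frequency; the adjustment lowers the sitar string's frequency.
The beat rate fell, so the adjustment moved the sitar string toward 675 Hz — it must have started above the reference.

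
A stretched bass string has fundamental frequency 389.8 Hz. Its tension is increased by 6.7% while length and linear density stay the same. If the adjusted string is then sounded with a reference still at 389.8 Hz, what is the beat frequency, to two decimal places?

For a string, f ∝ √T, so the new frequency is 389.8·√1.067 = 402.6466 Hz.
f_beat = |402.6466 − 389.8| = 12.85 Hz.

12.85 Hz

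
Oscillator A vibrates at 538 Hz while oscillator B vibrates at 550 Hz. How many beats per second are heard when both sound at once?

12 Hz

The beat frequency equals the magnitude of the frequency difference.
|538 − 550| = 12 Hz.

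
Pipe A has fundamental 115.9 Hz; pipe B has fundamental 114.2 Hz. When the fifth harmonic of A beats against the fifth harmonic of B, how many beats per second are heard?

Fifth harmonic of the first: 5·115.9 = 579.5 Hz.
Fifth harmonic of the second: 5·114.2 = 571.0 Hz.
f_beat = |579.5 − 571.0| = 8.5 Hz.

8.5 Hz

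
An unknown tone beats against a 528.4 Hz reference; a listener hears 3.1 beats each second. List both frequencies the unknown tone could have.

525.3 Hz or 531.5 Hz

|f − 528.4| = 3.1, so f = 528.4 ± 3.1.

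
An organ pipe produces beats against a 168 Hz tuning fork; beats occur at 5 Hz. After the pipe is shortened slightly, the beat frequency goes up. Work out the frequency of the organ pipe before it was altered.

|f − 168| = 5, so the organ pipe was at either 163 Hz or 173 Hz.
A shorter pipe has a higher fundamental; the adjustment raises the organ pipe's frequency.
The beat rate rose, so the adjustment moved the organ pipe further from 168 Hz — it was already above the reference.

173 Hz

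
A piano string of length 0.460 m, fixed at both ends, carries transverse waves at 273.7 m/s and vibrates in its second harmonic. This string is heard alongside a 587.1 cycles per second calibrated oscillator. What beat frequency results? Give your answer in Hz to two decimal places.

7.90 Hz

For a string fixed at both ends, f_n = n·v/(2L) = 2·273.7/(2·0.460) = 595.0000 Hz.
f_beat = |595.0000 − 587.1| = 7.90 Hz.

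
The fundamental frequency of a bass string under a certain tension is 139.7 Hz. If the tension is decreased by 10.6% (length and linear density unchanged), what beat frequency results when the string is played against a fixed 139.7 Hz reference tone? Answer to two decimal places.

7.61 Hz

For a string, f ∝ √T, so the new frequency is 139.7·√0.894 = 132.0885 Hz.
f_beat = |132.0885 − 139.7| = 7.61 Hz.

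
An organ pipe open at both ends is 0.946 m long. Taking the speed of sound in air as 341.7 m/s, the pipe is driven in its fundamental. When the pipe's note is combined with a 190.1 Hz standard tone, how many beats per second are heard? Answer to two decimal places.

Open pipe: f_n = n·v/(2L) = 1·341.7/(2·0.946) = 180.6025 Hz.
f_beat = |180.6025 − 190.1| = 9.50 Hz.

9.50 Hz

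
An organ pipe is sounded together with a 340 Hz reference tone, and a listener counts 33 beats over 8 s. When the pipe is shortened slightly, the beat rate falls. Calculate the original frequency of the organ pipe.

335.875 Hz

Beat frequency = 33/8 = 4.125 Hz.
|f − 340| = 4.125, so the organ pipe was at either 335.875 Hz or 344.125 Hz.
A shorter pipe has a higher fundamental; the adjustment raises the organ pipe's frequency.
The beat rate fell, so the adjustment moved the organ pipe toward 340 Hz — it must have started below the reference.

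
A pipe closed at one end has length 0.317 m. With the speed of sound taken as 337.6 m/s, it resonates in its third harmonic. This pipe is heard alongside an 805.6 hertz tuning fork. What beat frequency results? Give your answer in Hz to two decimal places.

Closed pipe (odd harmonics): f_n = n·v/(4L) = 3·337.6/(4·0.317) = 798.7382 Hz.
f_beat = |798.7382 − 805.6| = 6.86 Hz.

6.86 Hz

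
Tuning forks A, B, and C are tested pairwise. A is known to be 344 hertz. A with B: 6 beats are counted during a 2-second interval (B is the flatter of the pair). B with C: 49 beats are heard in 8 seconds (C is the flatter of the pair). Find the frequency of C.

A–B: Beat frequency = 6/2 = 3 Hz.
B is below A, so f_B = 344 − 3 = 341 Hz.
B–C: Beat frequency = 49/8 = 6.125 Hz.
C is below B, so f_C = 341 − 6.125 = 334.875 Hz.

334.875 Hz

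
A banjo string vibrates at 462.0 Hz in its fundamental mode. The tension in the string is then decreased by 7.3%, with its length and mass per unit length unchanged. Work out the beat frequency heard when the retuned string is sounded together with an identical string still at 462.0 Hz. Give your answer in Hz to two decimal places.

For a string, f ∝ √T, so the new frequency is 462.0·√0.927 = 444.8175 Hz.
f_beat = |444.8175 − 462.0| = 17.18 Hz.

17.18 Hz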